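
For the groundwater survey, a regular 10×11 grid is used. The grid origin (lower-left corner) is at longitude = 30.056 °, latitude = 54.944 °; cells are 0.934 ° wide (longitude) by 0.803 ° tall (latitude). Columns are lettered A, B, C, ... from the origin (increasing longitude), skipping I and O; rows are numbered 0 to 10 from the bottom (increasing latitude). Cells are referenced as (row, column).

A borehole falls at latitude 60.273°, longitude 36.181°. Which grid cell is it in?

(6, G)

Column index: ⌊(36.181 − 30.056) / 0.934⌋ = ⌊6.558⌋ = 6 → column G
Row offset from origin: ⌊(60.273 − 54.944) / 0.803⌋ = ⌊6.636⌋ = 6 → row 6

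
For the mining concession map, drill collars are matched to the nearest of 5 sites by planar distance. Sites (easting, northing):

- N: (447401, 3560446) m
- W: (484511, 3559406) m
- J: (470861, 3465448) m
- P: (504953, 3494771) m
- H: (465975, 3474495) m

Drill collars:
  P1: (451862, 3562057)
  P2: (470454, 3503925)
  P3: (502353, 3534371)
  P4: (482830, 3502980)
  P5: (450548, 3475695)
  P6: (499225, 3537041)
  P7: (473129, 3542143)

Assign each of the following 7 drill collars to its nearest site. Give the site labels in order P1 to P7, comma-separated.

N, H, W, P, H, W, W

P1 → N (d²=22495842.00)
P2 → H (d²=886186341.00)
P3 → W (d²=945088189.00)
P4 → P (d²=556814810.00)
P5 → H (d²=239432329.00)
P6 → W (d²=716695021.00)
P7 → W (d²=427561093.00)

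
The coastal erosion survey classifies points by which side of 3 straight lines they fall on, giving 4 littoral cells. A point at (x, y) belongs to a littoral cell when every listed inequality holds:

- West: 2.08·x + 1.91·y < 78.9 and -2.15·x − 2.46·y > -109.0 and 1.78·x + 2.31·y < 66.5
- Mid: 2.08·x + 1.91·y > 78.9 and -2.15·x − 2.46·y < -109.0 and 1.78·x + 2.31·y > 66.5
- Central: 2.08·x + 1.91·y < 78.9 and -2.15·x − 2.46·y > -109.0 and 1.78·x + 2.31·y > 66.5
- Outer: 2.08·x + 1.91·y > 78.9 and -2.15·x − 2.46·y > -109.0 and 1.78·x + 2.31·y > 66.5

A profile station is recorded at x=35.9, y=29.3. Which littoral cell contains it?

2.08·35.9 + 1.91·29.3 = 130.635, which is > 78.9
-2.15·35.9 − 2.46·29.3 = -149.263, which is < -109.0
1.78·35.9 + 2.31·29.3 = 131.585, which is > 66.5
This sign pattern matches Mid.

Mid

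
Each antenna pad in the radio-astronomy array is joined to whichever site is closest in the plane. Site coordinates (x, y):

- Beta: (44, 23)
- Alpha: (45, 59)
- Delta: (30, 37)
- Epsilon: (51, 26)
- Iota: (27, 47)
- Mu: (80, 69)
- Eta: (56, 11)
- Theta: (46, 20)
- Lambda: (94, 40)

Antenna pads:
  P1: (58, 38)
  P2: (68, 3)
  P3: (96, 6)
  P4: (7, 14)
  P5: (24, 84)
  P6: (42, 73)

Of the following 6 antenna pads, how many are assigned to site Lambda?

1

P1 → Epsilon
P2 → Eta
P3 → Lambda
P4 → Delta
P5 → Alpha
P6 → Alpha
1 of the 6 goes to Lambda.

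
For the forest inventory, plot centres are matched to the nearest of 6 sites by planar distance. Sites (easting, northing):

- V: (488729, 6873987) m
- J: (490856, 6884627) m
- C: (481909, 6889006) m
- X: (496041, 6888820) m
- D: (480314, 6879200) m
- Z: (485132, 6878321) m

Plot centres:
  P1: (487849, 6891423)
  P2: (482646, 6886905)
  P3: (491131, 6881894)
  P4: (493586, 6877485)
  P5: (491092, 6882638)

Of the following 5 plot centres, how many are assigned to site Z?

P1 → C
P2 → C
P3 → J
P4 → V
P5 → J
0 of the 5 go to Z.

0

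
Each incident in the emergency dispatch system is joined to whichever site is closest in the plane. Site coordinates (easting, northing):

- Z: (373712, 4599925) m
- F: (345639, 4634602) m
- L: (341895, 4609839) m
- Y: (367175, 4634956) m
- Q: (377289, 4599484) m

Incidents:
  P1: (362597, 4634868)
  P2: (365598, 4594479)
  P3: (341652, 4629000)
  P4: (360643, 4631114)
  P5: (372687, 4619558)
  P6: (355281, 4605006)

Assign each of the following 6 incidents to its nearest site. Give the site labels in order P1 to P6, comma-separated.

P1 → Y (d²=20965828.00)
P2 → Z (d²=95495912.00)
P3 → F (d²=47278573.00)
P4 → Y (d²=57427988.00)
P5 → Y (d²=267480548.00)
P6 → L (d²=202542885.00)

Y, Z, F, Y, Y, L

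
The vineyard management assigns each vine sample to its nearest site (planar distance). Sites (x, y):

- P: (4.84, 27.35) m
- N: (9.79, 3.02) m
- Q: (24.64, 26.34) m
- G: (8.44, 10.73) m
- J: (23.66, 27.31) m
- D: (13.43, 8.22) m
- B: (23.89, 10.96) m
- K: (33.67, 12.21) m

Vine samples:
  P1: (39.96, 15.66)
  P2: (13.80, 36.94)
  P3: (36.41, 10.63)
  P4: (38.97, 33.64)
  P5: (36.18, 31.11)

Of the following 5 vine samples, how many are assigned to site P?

P1 → K
P2 → P
P3 → K
P4 → Q
P5 → Q
1 of the 5 goes to P.

1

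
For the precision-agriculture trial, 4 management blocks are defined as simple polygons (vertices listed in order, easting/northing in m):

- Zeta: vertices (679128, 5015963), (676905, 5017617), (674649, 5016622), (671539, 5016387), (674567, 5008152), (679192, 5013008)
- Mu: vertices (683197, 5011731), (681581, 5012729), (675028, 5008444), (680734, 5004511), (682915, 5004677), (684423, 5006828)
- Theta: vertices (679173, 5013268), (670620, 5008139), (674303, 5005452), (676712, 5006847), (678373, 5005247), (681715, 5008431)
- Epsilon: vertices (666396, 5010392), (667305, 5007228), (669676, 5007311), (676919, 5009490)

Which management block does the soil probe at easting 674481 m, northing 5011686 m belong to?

Zeta

Cast a ray rightward from (674481, 5011686). For each polygon, the edges (by vertex number in listed order) whose endpoints lie on opposite sides of northing = 5011686, where each meets that height, and whether that is right or left of the point:
Zeta: 4–5 at easting≈673267.6 (left), 5–6 at easting≈677932.9 (right) → 1 crossing.
Mu: 2–3 at easting≈679986.0 (right), 6–1 at easting≈683208.3 (right) → 2 crossings.
Theta: 1–2 at easting≈676534.9 (right), 6–1 at easting≈680004.4 (right) → 2 crossings.
Epsilon: no edge straddles that height → 0 crossings.
Only Zeta has an odd count, so the point is inside Zeta.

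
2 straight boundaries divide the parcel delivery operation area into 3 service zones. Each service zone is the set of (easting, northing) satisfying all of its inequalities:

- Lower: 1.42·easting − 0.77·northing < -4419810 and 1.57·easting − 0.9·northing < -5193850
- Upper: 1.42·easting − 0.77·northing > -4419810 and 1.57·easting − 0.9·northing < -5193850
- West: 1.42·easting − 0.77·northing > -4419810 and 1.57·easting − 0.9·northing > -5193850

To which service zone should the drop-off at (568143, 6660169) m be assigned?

West

1.42·568143 − 0.77·6660169 = -4321567.070, which is > -4419810
1.57·568143 − 0.9·6660169 = -5102167.590, which is > -5193850
This sign pattern matches West.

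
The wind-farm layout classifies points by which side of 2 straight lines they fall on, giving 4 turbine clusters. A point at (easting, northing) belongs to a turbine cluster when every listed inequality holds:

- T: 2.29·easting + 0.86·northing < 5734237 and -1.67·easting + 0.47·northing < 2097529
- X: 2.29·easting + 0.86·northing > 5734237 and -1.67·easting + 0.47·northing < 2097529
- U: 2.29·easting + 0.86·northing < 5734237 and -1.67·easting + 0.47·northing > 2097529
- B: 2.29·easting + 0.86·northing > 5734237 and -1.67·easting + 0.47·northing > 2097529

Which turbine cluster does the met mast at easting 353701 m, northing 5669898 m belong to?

T

2.29·353701 + 0.86·5669898 = 5686087.570, which is < 5734237
-1.67·353701 + 0.47·5669898 = 2074171.390, which is < 2097529
This sign pattern matches T.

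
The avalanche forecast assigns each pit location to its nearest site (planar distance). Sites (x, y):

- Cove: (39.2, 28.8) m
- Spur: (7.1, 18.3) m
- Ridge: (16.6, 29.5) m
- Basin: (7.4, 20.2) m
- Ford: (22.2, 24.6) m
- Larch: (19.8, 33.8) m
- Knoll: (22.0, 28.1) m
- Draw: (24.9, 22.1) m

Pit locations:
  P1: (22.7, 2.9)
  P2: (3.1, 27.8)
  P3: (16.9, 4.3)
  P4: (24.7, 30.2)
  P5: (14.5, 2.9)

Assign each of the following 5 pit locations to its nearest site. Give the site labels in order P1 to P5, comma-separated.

P1 → Draw (d²=373.48)
P2 → Basin (d²=76.25)
P3 → Spur (d²=292.04)
P4 → Knoll (d²=11.70)
P5 → Spur (d²=291.92)

Draw, Basin, Spur, Knoll, Spur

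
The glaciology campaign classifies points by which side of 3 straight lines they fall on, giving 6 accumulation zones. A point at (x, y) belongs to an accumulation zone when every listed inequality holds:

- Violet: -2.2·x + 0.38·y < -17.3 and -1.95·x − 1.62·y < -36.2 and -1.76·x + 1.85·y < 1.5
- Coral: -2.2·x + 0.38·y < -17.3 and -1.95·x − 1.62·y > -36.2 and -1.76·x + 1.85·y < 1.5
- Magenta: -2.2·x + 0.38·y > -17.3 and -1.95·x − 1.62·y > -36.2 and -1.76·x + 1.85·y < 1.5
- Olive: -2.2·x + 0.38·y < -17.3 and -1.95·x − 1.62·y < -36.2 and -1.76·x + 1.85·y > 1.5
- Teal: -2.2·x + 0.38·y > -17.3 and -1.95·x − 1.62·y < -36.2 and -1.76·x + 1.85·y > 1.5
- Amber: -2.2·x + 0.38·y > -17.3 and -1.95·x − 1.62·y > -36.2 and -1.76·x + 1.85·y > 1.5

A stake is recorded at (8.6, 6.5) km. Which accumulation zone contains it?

Magenta

-2.2·8.6 + 0.38·6.5 = -16.450, which is > -17.3
-1.95·8.6 − 1.62·6.5 = -27.300, which is > -36.2
-1.76·8.6 + 1.85·6.5 = -3.111, which is < 1.5
This sign pattern matches Magenta.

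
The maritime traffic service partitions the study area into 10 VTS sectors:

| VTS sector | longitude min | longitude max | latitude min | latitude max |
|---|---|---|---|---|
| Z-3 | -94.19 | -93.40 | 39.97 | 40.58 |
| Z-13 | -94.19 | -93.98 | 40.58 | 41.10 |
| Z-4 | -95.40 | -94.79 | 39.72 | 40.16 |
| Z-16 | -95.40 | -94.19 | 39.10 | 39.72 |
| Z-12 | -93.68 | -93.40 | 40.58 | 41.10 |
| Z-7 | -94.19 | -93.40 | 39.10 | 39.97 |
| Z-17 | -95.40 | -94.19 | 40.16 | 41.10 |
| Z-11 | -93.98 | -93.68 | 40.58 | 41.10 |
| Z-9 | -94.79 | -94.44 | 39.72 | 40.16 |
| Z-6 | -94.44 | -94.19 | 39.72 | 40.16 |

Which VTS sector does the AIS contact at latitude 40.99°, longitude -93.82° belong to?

The point has longitude = -93.82 and latitude = 40.99.
Only Z-11 satisfies -93.98 ≤ longitude ≤ -93.68 and 40.58 ≤ latitude ≤ 41.10.

Z-11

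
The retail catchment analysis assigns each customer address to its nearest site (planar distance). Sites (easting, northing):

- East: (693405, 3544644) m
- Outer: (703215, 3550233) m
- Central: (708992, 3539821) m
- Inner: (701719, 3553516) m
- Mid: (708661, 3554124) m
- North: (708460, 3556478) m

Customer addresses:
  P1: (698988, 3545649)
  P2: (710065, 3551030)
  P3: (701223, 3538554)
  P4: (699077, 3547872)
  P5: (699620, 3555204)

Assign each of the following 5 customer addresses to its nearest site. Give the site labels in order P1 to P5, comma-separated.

P1 → East (d²=32179914.00)
P2 → Mid (d²=11544052.00)
P3 → Central (d²=61962650.00)
P4 → Outer (d²=22697365.00)
P5 → Inner (d²=7255145.00)

East, Mid, Central, Outer, Inner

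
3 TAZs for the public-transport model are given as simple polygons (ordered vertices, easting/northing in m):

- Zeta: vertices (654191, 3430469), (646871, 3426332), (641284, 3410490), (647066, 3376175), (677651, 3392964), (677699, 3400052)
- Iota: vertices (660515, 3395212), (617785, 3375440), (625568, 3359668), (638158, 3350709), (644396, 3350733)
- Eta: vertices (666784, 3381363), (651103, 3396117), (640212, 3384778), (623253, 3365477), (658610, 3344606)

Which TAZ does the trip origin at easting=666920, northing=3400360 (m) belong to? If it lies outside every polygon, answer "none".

Cast a ray rightward from (666920, 3400360). For each polygon, the edges (by vertex number in listed order) whose endpoints lie on opposite sides of northing = 3400360, where each meets that height, and whether that is right or left of the point:
Zeta: 3–4 at easting≈642990.9 (left), 6–1 at easting≈677461.0 (right) → 1 crossing.
Iota: no edge straddles that height → 0 crossings.
Eta: no edge straddles that height → 0 crossings.
Only Zeta has an odd count, so the point is inside Zeta.

Zeta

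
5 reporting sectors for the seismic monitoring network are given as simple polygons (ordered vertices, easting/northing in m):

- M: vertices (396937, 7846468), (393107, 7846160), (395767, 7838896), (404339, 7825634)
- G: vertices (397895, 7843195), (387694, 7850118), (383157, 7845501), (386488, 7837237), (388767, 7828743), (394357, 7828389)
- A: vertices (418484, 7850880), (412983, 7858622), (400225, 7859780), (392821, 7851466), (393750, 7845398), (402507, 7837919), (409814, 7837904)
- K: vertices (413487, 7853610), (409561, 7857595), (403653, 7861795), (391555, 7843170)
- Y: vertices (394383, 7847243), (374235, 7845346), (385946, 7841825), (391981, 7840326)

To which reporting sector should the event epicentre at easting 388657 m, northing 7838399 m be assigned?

G

Cast a ray rightward from (388657, 7838399). For each polygon, the edges (by vertex number in listed order) whose endpoints lie on opposite sides of northing = 7838399, where each meets that height, and whether that is right or left of the point:
M: 3–4 at easting≈396088.2 (right), 4–1 at easting≈399803.8 (right) → 2 crossings.
G: 3–4 at easting≈386019.6 (left), 6–1 at easting≈396749.0 (right) → 1 crossing.
A: 5–6 at easting≈401945.0 (right), 7–1 at easting≈410144.7 (right) → 2 crossings.
K: no edge straddles that height → 0 crossings.
Y: no edge straddles that height → 0 crossings.
Only G has an odd count, so the point is inside G.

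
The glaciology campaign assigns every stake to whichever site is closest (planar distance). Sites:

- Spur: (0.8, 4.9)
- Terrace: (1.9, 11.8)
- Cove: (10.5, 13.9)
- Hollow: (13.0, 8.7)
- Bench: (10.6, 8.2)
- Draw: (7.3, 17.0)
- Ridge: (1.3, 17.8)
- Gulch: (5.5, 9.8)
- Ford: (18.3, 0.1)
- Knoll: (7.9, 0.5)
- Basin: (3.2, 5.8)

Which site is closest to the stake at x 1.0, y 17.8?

Ridge

Squared distances to each site:
Spur: 166.450; Terrace: 36.810; Cove: 105.460; Hollow: 226.810; Bench: 184.320; Draw: 40.330; Ridge: 0.090; Gulch: 84.250; Ford: 612.580; Knoll: 346.900; Basin: 148.840.
Minimum at Ridge.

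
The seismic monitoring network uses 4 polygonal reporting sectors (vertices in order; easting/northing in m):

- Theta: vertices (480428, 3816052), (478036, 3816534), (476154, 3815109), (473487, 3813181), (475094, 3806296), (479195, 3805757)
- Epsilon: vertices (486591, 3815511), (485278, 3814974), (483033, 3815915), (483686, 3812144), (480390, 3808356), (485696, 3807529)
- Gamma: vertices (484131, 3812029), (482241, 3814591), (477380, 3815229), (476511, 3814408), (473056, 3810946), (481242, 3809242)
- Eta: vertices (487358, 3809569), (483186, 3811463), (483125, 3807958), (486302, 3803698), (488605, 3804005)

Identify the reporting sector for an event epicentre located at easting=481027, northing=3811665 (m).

Gamma

Cast a ray rightward from (481027, 3811665). For each polygon, the edges (by vertex number in listed order) whose endpoints lie on opposite sides of northing = 3811665, where each meets that height, and whether that is right or left of the point:
Theta: 4–5 at easting≈473840.8 (left), 6–1 at easting≈479902.6 (left) → 0 crossings.
Epsilon: 4–5 at easting≈483269.2 (right), 6–1 at easting≈486159.8 (right) → 2 crossings.
Gamma: 4–5 at easting≈473773.5 (left), 6–1 at easting≈483753.7 (right) → 1 crossing.
Eta: no edge straddles that height → 0 crossings.
Only Gamma has an odd count, so the point is inside Gamma.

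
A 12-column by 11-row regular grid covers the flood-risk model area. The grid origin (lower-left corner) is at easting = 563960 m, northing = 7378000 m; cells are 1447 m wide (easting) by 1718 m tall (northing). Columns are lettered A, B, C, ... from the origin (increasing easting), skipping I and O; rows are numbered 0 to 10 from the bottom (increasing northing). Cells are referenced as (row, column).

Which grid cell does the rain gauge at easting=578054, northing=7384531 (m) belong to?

(3, K)

Column index: ⌊(578054 − 563960) / 1447⌋ = ⌊9.740⌋ = 9 → column K
Row offset from origin: ⌊(7384531 − 7378000) / 1718⌋ = ⌊3.802⌋ = 3 → row 3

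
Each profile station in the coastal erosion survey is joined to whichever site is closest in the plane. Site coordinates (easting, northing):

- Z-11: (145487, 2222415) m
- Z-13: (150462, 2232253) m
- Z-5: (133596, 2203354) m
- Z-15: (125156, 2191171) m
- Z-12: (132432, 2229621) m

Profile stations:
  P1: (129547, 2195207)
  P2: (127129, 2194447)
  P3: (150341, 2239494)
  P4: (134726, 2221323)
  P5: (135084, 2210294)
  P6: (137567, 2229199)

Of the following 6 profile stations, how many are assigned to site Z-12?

2

P1 → Z-15
P2 → Z-15
P3 → Z-13
P4 → Z-12
P5 → Z-5
P6 → Z-12
2 of the 6 go to Z-12.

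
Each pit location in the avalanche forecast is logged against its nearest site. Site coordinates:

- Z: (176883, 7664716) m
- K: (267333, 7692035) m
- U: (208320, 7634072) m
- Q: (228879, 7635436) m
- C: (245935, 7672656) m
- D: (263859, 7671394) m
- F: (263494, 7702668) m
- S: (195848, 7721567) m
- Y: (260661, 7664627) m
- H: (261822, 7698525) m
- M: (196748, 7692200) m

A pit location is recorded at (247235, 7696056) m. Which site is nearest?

Squared distances to each site:
Z: 5931599504.000; K: 420098045.000; U: 5356393481.000; Q: 4011727136.000; C: 549250000.000; D: 884571620.000; F: 308073625.000; S: 3291434890.000; Y: 1168039517.000; H: 218876530.000; M: 2563805905.000.
Minimum at H.

H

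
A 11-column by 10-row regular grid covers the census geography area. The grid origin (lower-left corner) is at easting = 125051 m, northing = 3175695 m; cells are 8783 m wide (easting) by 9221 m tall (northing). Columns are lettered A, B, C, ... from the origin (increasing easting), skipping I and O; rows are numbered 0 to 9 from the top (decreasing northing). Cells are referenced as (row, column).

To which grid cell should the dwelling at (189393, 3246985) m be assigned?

Column index: ⌊(189393 − 125051) / 8783⌋ = ⌊7.326⌋ = 7 → column H
Row offset from origin: ⌊(3246985 − 3175695) / 9221⌋ = ⌊7.731⌋ = 7 → row 2 (counted from top)

(2, H)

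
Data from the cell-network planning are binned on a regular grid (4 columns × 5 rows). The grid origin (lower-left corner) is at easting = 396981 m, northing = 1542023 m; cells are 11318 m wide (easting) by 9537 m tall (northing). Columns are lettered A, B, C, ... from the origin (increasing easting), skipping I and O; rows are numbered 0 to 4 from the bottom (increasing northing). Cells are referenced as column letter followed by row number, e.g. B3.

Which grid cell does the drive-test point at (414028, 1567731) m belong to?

Column index: ⌊(414028 − 396981) / 11318⌋ = ⌊1.506⌋ = 1 → column B
Row offset from origin: ⌊(1567731 − 1542023) / 9537⌋ = ⌊2.696⌋ = 2 → row 2

B2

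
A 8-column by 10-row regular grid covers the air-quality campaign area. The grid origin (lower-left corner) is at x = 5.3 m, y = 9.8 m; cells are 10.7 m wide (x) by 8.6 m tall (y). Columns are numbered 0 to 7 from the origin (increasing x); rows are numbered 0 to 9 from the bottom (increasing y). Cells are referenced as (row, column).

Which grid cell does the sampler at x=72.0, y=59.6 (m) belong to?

(5, 6)

Column index: ⌊(72.0 − 5.3) / 10.7⌋ = ⌊6.234⌋ = 6
Row offset from origin: ⌊(59.6 − 9.8) / 8.6⌋ = ⌊5.791⌋ = 5 → row 5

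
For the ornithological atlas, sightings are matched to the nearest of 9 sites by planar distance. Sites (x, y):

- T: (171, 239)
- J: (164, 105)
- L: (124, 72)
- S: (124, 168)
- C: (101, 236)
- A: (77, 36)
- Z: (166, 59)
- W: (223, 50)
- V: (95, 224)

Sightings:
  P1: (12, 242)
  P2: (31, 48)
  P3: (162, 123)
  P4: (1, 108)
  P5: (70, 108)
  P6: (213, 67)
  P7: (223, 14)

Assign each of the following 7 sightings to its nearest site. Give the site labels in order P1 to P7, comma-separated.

P1 → V (d²=7213.00)
P2 → A (d²=2260.00)
P3 → J (d²=328.00)
P4 → A (d²=10960.00)
P5 → L (d²=4212.00)
P6 → W (d²=389.00)
P7 → W (d²=1296.00)

V, A, J, A, L, W, W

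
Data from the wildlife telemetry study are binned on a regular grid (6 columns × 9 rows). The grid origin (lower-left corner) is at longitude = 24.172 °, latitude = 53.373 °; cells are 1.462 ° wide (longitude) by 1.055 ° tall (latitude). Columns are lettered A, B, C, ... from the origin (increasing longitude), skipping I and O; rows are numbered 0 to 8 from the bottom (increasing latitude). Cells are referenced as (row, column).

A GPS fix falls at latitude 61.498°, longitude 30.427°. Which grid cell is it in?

(7, E)

Column index: ⌊(30.427 − 24.172) / 1.462⌋ = ⌊4.278⌋ = 4 → column E
Row offset from origin: ⌊(61.498 − 53.373) / 1.055⌋ = ⌊7.701⌋ = 7 → row 7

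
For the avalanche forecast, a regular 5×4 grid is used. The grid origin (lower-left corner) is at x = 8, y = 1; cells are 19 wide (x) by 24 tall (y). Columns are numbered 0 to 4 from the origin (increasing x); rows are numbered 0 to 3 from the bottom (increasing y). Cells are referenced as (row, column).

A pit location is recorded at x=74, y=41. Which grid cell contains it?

Column index: ⌊(74 − 8) / 19⌋ = ⌊3.474⌋ = 3
Row offset from origin: ⌊(41 − 1) / 24⌋ = ⌊1.667⌋ = 1 → row 1

(1, 3)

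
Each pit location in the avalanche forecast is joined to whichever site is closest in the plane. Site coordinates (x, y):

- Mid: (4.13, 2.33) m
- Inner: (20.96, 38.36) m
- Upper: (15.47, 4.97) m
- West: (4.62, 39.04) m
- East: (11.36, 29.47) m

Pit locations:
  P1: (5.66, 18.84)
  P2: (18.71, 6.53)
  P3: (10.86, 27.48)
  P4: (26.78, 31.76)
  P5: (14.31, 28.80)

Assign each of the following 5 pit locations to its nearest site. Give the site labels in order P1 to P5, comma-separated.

East, Upper, East, Inner, East

P1 → East (d²=145.49)
P2 → Upper (d²=12.93)
P3 → East (d²=4.21)
P4 → Inner (d²=77.43)
P5 → East (d²=9.15)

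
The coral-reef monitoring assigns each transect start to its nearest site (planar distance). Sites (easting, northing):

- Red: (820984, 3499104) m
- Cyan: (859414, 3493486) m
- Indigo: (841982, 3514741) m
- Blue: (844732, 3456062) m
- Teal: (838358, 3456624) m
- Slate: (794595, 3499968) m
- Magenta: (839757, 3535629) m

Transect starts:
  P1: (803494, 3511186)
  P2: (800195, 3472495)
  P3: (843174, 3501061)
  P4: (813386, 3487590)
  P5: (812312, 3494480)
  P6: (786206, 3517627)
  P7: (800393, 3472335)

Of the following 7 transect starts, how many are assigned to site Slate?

4

P1 → Slate
P2 → Slate
P3 → Indigo
P4 → Red
P5 → Red
P6 → Slate
P7 → Slate
4 of the 7 go to Slate.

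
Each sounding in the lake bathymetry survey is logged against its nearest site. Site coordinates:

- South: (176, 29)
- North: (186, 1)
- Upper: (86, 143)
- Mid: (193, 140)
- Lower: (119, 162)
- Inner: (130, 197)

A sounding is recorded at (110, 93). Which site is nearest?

Squared distances to each site:
South: 8452.000; North: 14240.000; Upper: 3076.000; Mid: 9098.000; Lower: 4842.000; Inner: 11216.000.
Minimum at Upper.

Upper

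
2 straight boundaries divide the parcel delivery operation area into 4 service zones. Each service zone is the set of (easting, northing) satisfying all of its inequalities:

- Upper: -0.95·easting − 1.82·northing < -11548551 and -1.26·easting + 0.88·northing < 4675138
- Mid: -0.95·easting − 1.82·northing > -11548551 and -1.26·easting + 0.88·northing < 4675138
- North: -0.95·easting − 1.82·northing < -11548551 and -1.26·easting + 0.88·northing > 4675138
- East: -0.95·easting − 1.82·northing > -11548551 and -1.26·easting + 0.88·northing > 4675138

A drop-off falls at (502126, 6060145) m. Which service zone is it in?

-0.95·502126 − 1.82·6060145 = -11506483.600, which is > -11548551
-1.26·502126 + 0.88·6060145 = 4700248.840, which is > 4675138
This sign pattern matches East.

East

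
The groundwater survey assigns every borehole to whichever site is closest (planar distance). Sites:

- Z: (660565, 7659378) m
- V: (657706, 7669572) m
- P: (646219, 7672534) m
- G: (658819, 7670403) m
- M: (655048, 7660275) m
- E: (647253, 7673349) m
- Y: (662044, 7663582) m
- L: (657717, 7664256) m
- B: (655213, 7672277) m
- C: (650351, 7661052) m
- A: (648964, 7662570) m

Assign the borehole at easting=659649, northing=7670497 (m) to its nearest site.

Squared distances to each site:
Z: 124471217.000; V: 4630874.000; P: 184514269.000; G: 697736.000; M: 125658485.000; E: 161794720.000; Y: 53553250.000; L: 42682705.000; B: 22846496.000; C: 175660829.000; A: 177006554.000.
Minimum at G.

G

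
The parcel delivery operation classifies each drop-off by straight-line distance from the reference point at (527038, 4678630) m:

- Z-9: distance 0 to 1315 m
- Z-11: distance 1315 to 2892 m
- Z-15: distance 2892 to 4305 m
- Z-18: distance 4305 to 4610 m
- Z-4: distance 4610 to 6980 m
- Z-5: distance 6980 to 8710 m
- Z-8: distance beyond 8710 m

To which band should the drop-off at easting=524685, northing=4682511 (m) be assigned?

Z-18

Distance = √((524685−527038)² + (4682511−4678630)²) = √(5536609.000 + 15062161.000) = 4538.587 m.
4305 ≤ 4538.587 < 4610 → Z-18.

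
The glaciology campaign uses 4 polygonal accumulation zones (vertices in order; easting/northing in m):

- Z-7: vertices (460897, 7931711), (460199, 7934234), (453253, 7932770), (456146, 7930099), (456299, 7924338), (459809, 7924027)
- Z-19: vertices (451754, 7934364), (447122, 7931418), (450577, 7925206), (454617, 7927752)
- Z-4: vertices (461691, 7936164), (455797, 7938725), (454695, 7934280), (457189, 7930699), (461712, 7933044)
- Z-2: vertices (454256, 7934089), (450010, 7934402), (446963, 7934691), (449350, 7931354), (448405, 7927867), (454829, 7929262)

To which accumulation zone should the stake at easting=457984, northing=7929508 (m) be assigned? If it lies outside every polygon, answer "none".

Cast a ray rightward from (457984, 7929508). For each polygon, the edges (by vertex number in listed order) whose endpoints lie on opposite sides of northing = 7929508, where each meets that height, and whether that is right or left of the point:
Z-7: 4–5 at easting≈456161.7 (left), 6–1 at easting≈460585.1 (right) → 1 crossing.
Z-19: 2–3 at easting≈448184.3 (left), 4–1 at easting≈453856.7 (left) → 0 crossings.
Z-4: no edge straddles that height → 0 crossings.
Z-2: 4–5 at easting≈448849.7 (left), 6–1 at easting≈454799.8 (left) → 0 crossings.
Only Z-7 has an odd count, so the point is inside Z-7.

Z-7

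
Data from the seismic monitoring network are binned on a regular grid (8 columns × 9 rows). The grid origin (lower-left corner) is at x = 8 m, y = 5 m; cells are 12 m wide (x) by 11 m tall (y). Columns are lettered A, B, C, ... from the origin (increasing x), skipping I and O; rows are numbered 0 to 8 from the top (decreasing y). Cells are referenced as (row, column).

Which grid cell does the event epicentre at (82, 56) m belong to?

Column index: ⌊(82 − 8) / 12⌋ = ⌊6.167⌋ = 6 → column G
Row offset from origin: ⌊(56 − 5) / 11⌋ = ⌊4.636⌋ = 4 → row 4 (counted from top)

(4, G)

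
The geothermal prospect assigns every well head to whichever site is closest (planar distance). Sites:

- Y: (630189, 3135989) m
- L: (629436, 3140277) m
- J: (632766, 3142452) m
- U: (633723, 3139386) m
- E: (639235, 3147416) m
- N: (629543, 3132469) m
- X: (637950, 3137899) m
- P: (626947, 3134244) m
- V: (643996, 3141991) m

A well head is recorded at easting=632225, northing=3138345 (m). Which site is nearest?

Squared distances to each site:
Y: 9696032.000; L: 11511145.000; J: 17160130.000; U: 3327685.000; E: 131423141.000; N: 41720500.000; X: 32974541.000; P: 44675485.000; V: 151849757.000.
Minimum at U.

U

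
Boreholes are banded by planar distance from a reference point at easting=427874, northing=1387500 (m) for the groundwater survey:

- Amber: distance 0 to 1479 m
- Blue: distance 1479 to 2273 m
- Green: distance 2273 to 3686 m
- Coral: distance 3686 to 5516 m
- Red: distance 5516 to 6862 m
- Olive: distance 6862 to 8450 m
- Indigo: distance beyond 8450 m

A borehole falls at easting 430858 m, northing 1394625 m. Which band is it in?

Olive

Distance = √((430858−427874)² + (1394625−1387500)²) = √(8904256.000 + 50765625.000) = 7724.628 m.
6862 ≤ 7724.628 < 8450 → Olive.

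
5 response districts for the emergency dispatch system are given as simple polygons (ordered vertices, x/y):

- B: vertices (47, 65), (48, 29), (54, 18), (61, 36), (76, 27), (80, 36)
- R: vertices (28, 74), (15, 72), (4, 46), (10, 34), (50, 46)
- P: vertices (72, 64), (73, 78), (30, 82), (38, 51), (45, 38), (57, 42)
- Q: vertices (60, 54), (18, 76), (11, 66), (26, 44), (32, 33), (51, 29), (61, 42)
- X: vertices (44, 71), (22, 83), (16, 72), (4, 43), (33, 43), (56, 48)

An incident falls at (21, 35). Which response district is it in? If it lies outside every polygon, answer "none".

none

Cast a ray rightward from (21, 35). For each polygon, the edges (by vertex number in listed order) whose endpoints lie on opposite sides of y = 35, where each meets that height, and whether that is right or left of the point:
B: 1–2 at x≈47.8 (right), 3–4 at x≈60.6 (right), 4–5 at x≈62.7 (right), 5–6 at x≈79.6 (right) → 4 crossings.
R: 3–4 at x≈9.5 (left), 4–5 at x≈13.3 (left) → 0 crossings.
P: no edge straddles that height → 0 crossings.
Q: 4–5 at x≈30.9 (right), 6–7 at x≈55.6 (right) → 2 crossings.
X: no edge straddles that height → 0 crossings.
All counts are even, so the point lies outside every listed polygon.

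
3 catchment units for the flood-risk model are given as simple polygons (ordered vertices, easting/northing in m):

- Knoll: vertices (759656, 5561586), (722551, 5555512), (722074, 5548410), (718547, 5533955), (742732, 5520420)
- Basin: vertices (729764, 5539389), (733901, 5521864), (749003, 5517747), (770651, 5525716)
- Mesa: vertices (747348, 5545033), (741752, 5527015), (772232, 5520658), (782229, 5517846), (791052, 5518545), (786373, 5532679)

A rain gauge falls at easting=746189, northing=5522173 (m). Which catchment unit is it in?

Cast a ray rightward from (746189, 5522173). For each polygon, the edges (by vertex number in listed order) whose endpoints lie on opposite sides of northing = 5522173, where each meets that height, and whether that is right or left of the point:
Knoll: 4–5 at easting≈739599.7 (left), 5–1 at easting≈743452.7 (left) → 0 crossings.
Basin: 1–2 at easting≈733828.1 (left), 3–4 at easting≈761026.3 (right) → 1 crossing.
Mesa: 2–3 at easting≈764968.0 (right), 5–6 at easting≈789851.0 (right) → 2 crossings.
Only Basin has an odd count, so the point is inside Basin.

Basin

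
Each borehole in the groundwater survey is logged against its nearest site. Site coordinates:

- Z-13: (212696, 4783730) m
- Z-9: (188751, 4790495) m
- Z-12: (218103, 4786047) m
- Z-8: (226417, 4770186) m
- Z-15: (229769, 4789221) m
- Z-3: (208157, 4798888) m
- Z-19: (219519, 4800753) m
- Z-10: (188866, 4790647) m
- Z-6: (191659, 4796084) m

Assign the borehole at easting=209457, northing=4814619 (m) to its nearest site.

Squared distances to each site:
Z-13: 964621442.000; Z-9: 1010705812.000; Z-12: 891112500.000; Z-8: 2261933089.000; Z-15: 1057635748.000; Z-3: 249154361.000; Z-19: 293509800.000; Z-10: 998646065.000; Z-6: 660315029.000.
Minimum at Z-3.

Z-3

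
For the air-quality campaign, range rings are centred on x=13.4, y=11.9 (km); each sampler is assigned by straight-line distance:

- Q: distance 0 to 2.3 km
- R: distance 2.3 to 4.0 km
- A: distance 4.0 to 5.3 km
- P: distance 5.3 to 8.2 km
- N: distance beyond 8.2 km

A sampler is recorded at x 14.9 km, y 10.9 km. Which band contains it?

Q

Distance = √((14.9−13.4)² + (10.9−11.9)²) = √(2.250 + 1.000) = 1.803 km.
0 ≤ 1.803 < 2.3 → Q.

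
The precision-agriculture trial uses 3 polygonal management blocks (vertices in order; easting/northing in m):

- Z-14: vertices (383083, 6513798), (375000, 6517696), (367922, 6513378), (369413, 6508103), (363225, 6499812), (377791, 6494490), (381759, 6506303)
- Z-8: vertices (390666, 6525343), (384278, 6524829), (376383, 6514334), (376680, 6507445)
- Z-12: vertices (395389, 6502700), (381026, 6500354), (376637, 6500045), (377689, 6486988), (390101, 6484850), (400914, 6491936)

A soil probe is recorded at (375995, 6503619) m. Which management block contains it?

Z-14

Cast a ray rightward from (375995, 6503619). For each polygon, the edges (by vertex number in listed order) whose endpoints lie on opposite sides of northing = 6503619, where each meets that height, and whether that is right or left of the point:
Z-14: 4–5 at easting≈366066.4 (left), 6–7 at easting≈380857.4 (right) → 1 crossing.
Z-8: no edge straddles that height → 0 crossings.
Z-12: no edge straddles that height → 0 crossings.
Only Z-14 has an odd count, so the point is inside Z-14.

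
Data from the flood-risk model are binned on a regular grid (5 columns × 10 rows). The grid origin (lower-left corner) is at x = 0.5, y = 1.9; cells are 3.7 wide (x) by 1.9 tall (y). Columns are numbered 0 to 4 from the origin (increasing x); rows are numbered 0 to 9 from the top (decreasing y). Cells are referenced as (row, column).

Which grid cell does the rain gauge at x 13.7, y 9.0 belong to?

Column index: ⌊(13.7 − 0.5) / 3.7⌋ = ⌊3.568⌋ = 3
Row offset from origin: ⌊(9.0 − 1.9) / 1.9⌋ = ⌊3.737⌋ = 3 → row 6 (counted from top)

(6, 3)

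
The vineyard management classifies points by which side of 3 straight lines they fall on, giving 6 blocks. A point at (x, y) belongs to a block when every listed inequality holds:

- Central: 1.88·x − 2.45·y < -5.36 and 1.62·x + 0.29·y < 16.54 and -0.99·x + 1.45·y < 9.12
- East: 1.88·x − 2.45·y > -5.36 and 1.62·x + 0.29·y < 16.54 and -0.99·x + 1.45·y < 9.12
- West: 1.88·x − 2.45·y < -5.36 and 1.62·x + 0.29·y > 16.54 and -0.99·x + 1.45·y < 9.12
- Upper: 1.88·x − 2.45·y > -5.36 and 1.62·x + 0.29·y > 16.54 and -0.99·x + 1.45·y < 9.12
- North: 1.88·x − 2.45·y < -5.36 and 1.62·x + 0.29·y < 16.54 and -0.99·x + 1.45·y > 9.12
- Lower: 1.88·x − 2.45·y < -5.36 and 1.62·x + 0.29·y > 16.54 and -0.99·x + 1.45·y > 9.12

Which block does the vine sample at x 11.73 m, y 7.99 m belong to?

Upper

1.88·11.73 − 2.45·7.99 = 2.477, which is > -5.36
1.62·11.73 + 0.29·7.99 = 21.320, which is > 16.54
-0.99·11.73 + 1.45·7.99 = -0.027, which is < 9.12
This sign pattern matches Upper.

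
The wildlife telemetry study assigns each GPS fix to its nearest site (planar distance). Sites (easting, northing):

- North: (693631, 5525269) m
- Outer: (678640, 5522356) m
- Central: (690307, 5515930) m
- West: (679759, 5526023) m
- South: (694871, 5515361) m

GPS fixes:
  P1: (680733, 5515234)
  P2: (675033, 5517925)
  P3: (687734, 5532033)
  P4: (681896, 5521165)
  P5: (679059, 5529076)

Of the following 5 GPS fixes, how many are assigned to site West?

1

P1 → Outer
P2 → Outer
P3 → North
P4 → Outer
P5 → West
1 of the 5 goes to West.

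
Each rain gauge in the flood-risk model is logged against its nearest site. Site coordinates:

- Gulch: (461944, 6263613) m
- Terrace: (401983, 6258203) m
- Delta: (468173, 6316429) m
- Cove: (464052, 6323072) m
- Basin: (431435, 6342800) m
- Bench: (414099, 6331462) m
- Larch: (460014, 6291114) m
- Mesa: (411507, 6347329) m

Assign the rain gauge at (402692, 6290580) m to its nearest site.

Squared distances to each site:
Gulch: 4238018593.000; Terrace: 1048772810.000; Delta: 4955932162.000; Cove: 4820779664.000; Basin: 3553088449.000; Bench: 1801457573.000; Larch: 3286096840.000; Mesa: 3298153226.000.
Minimum at Terrace.

Terrace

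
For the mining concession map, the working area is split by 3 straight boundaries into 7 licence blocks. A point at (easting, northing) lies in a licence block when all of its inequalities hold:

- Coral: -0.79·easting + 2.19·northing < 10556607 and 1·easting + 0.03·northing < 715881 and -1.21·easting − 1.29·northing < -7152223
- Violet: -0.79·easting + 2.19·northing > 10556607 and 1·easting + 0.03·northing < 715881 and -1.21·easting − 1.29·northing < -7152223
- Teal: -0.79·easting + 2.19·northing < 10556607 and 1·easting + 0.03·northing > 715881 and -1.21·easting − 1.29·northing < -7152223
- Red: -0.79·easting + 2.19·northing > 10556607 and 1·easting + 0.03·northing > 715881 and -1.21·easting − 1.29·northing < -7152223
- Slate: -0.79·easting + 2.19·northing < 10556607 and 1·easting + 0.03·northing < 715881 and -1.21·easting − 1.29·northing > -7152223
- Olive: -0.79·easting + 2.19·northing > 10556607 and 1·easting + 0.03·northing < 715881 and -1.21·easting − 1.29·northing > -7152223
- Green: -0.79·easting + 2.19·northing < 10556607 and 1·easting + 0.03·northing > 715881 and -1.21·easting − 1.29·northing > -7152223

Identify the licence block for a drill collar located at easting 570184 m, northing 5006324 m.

Green

-0.79·570184 + 2.19·5006324 = 10513404.200, which is < 10556607
1·570184 + 0.03·5006324 = 720373.720, which is > 715881
-1.21·570184 − 1.29·5006324 = -7148080.600, which is > -7152223
This sign pattern matches Green.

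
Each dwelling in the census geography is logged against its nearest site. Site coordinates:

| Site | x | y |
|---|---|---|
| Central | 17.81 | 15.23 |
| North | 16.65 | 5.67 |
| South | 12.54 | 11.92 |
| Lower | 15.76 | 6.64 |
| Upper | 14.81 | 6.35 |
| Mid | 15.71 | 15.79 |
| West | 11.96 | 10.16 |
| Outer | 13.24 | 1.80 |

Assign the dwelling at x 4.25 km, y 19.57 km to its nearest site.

Squared distances to each site:
Central: 202.709; North: 346.970; South: 127.247; Lower: 299.665; Upper: 286.282; Mid: 145.620; West: 147.992; Outer: 396.593.
Minimum at South.

South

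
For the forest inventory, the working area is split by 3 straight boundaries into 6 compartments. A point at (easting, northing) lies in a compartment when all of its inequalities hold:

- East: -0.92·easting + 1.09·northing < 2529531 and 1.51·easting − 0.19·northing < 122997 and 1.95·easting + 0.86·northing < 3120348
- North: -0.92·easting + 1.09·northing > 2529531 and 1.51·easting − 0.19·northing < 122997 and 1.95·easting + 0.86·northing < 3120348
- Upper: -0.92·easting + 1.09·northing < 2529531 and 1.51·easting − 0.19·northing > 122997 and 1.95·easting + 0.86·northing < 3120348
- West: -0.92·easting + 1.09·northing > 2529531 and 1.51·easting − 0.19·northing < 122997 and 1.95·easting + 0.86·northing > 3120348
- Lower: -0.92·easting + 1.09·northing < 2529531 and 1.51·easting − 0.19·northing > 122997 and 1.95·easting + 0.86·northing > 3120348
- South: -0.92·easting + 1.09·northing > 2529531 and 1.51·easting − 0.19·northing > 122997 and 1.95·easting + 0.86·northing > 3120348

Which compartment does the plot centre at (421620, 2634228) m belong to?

-0.92·421620 + 1.09·2634228 = 2483418.120, which is < 2529531
1.51·421620 − 0.19·2634228 = 136142.880, which is > 122997
1.95·421620 + 0.86·2634228 = 3087595.080, which is < 3120348
This sign pattern matches Upper.

Upper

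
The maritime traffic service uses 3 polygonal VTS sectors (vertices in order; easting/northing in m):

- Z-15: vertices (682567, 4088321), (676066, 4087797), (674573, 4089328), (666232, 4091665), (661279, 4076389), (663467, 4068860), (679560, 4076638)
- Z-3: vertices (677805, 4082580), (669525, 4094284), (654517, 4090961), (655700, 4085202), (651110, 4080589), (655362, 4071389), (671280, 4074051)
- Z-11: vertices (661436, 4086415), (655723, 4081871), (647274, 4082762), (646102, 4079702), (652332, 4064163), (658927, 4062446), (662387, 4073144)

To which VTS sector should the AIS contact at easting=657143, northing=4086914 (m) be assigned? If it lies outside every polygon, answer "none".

Z-3

Cast a ray rightward from (657143, 4086914). For each polygon, the edges (by vertex number in listed order) whose endpoints lie on opposite sides of northing = 4086914, where each meets that height, and whether that is right or left of the point:
Z-15: 4–5 at easting≈664691.6 (right), 7–1 at easting≈682204.9 (right) → 2 crossings.
Z-3: 1–2 at easting≈674738.9 (right), 3–4 at easting≈655348.3 (left) → 1 crossing.
Z-11: no edge straddles that height → 0 crossings.
Only Z-3 has an odd count, so the point is inside Z-3.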